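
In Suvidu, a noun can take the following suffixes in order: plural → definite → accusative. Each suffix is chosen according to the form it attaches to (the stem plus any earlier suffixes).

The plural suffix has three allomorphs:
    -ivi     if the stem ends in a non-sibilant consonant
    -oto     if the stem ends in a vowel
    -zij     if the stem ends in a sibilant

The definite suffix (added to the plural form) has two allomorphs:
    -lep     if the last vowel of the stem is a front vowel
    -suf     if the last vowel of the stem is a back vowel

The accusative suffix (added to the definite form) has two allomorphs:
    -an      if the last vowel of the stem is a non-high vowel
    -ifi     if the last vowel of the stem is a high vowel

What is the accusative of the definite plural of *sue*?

Since the final sound of *sue* is /e/ (a vowel), it takes -oto, giving *sueoto*.
Since the last vowel of the plural form *sueoto* is /o/ (a back vowel), it takes -suf, giving *sueotosuf*.
The last vowel of the definite form *sueotosuf* is /u/, which is a high vowel, so the accusative suffix is -ifi, giving *sueotosufifi*.

sueotosufifi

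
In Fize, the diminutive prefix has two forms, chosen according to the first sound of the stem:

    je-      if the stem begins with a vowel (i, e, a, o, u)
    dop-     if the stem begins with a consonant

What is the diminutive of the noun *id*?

Since the first sound of *id* is /i/ (a vowel), it takes je-, giving *jeid*.

jeid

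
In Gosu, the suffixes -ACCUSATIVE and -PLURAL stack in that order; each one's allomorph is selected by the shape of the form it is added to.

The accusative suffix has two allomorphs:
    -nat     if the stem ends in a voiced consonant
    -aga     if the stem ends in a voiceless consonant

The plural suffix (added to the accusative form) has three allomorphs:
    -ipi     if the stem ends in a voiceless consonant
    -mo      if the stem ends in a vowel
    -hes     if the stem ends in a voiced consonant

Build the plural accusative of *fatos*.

*fatos*: final consonant = /s/, voiceless → -aga → *fatosaga*.
The accusative form *fatosaga*: final sound = /a/, a vowel → -mo → *fatosagamo*.

fatosagamo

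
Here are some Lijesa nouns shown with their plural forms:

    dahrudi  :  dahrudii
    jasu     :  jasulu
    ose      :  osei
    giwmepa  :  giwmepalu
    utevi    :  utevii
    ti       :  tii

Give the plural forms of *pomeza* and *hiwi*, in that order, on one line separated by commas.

The pattern is front/back vowel harmony: -i when the last vowel of the stem is a front vowel (*dahrudi*, *ose*, *utevi*, *ti*); -lu when the last vowel of the stem is a back vowel (*jasu*, *giwmepa*).
Since the last vowel of *pomeza* is /a/ (a back vowel), it takes -lu, giving *pomezalu*.
*hiwi* — last vowel /i/ (a front vowel) → -i → *hiwii*.

pomezalu, hiwii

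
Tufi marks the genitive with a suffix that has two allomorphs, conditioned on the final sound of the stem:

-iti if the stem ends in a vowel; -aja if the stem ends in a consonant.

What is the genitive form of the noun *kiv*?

The final sound of *kiv* is /v/, which is a consonant, so the suffix is -aja, giving *kivaja*.

kivaja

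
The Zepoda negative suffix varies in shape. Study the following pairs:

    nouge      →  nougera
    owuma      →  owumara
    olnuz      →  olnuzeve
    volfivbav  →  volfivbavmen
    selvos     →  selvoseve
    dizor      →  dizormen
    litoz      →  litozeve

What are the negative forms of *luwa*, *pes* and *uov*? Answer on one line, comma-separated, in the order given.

luwara, peseve, uovmen

The alternation tracks the final sound of the stem — -eve when the stem ends in a sibilant (*olnuz*, *selvos*, *litoz*); -men when the stem ends in a non-sibilant consonant (*volfivbav*, *dizor*); -ra when the stem ends in a vowel (*nouge*, *owuma*).
*luwa* — final sound /a/ (a vowel) → -ra → *luwara*.
The final sound of *pes* is /s/, which is a sibilant, so the suffix is -eve, giving *peseve*.
Since the final sound of *uov* is /v/ (a non-sibilant consonant), it takes -men, giving *uovmen*.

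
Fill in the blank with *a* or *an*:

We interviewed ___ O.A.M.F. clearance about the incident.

an

The indefinite article is chosen by the initial *sound* of the following word, not its spelling.
The initialism *O.A.M.F.* is read letter by letter; the first letter, O, is pronounced /oʊ/, which begins with a vowel sound.
So the article is *an*: We interviewed an O.A.M.F. clearance about the incident.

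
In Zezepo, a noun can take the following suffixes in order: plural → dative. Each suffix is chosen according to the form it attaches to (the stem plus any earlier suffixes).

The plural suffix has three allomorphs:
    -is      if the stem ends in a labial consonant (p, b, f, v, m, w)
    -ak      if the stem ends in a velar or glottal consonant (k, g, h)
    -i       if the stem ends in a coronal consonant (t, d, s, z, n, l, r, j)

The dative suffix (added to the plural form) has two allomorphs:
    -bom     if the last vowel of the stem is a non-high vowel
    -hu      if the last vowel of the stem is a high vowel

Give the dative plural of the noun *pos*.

posihu

*pos* — final consonant /s/ (coronal) → -i → *posi*.
Since the last vowel of the plural form *posi* is /i/ (a high vowel), it takes -hu, giving *posihu*.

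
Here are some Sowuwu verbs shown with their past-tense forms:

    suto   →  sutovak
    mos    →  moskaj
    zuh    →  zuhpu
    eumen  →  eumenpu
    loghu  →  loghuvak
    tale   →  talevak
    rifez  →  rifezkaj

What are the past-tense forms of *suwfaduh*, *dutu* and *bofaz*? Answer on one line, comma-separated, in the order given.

The pattern is sibilance of the final sound: -kaj when the stem ends in a sibilant (*mos*, *rifez*); -pu when the stem ends in a non-sibilant consonant (*zuh*, *eumen*); -vak when the stem ends in a vowel (*suto*, *loghu*, *tale*).
The final sound of *suwfaduh* is /h/, which is a non-sibilant consonant, so the suffix is -pu, giving *suwfaduhpu*.
Since the final sound of *dutu* is /u/ (a vowel), it takes -vak, giving *dutuvak*.
*bofaz*: final sound = /z/, a sibilant → -kaj → *bofazkaj*.

suwfaduhpu, dutuvak, bofazkaj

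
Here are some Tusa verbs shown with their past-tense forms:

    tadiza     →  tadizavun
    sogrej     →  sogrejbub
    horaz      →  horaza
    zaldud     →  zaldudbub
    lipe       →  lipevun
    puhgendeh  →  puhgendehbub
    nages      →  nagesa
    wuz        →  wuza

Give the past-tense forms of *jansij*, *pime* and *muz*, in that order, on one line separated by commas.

The alternation tracks the final sound of the stem — -a when the stem ends in a sibilant (*horaz*, *nages*, *wuz*); -bub when the stem ends in a non-sibilant consonant (*sogrej*, *zaldud*, *puhgendeh*); -vun when the stem ends in a vowel (*tadiza*, *lipe*).
Since the final sound of *jansij* is /j/ (a non-sibilant consonant), it takes -bub, giving *jansijbub*.
*pime* — final sound /e/ (a vowel) → -vun → *pimevun*.
Since the final sound of *muz* is /z/ (a sibilant), it takes -a, giving *muza*.

jansijbub, pimevun, muza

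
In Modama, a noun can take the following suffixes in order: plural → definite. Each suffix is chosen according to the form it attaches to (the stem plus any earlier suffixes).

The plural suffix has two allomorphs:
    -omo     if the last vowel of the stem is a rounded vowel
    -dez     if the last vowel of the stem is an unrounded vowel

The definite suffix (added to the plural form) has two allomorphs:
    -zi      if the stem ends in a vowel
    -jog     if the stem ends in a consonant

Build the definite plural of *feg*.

fegdezjog

Since the last vowel of *feg* is /e/ (an unrounded vowel), it takes -dez, giving *fegdez*.
Since the final sound of the plural form *fegdez* is /z/ (a consonant), it takes -jog, giving *fegdezjog*.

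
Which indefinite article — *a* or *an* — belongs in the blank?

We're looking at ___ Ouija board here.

a

The indefinite article is chosen by the initial *sound* of the following word, not its spelling.
*Ouija* begins with the sound /wiː/ (pronounced /ˈwiːdʒə/) — a consonant sound.
So the article is *a*: We're looking at a Ouija board here.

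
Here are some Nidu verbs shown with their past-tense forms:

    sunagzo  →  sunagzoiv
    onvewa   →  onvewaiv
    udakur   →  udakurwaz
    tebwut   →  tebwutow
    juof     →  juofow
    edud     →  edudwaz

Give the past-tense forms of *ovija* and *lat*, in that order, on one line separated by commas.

The pattern is voicing of the final sound: -ow when the stem ends in a voiceless consonant (*tebwut*, *juof*); -waz when the stem ends in a voiced consonant (*udakur*, *edud*); -iv when the stem ends in a vowel (*sunagzo*, *onvewa*).
The final sound of *ovija* is /a/, which is a vowel, so the suffix is -iv, giving *ovijaiv*.
The final sound of *lat* is /t/, which is a voiceless consonant, so the suffix is -ow, giving *latow*.

ovijaiv, latow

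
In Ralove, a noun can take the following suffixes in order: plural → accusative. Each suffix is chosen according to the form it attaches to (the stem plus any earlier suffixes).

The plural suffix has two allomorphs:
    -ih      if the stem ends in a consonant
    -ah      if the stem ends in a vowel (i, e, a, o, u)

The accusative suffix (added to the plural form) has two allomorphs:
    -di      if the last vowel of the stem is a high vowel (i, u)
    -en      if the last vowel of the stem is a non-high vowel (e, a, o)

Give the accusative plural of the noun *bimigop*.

Since the final sound of *bimigop* is /p/ (a consonant), it takes -ih, giving *bimigopih*.
The plural form *bimigopih*: last vowel = /i/, a high vowel → -di → *bimigopihdi*.

bimigopihdi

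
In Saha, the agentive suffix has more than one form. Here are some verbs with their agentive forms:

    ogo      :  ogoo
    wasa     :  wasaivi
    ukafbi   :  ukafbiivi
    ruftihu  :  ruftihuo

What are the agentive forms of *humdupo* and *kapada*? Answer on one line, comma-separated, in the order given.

humdupoo, kapadaivi

The suffix is conditioned by the last vowel: -o when the last vowel of the stem is a rounded vowel (*ogo*, *ruftihu*); -ivi when the last vowel of the stem is an unrounded vowel (*wasa*, *ukafbi*).
*humdupo*: last vowel = /o/, a rounded vowel → -o → *humdupoo*.
Since the last vowel of *kapada* is /a/ (an unrounded vowel), it takes -ivi, giving *kapadaivi*.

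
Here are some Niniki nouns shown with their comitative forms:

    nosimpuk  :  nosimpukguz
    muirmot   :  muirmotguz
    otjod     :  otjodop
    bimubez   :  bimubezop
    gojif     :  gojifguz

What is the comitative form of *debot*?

The alternation tracks the final consonant of the stem — -guz when the stem ends in a voiceless consonant (*nosimpuk*, *muirmot*, *gojif*); -op when the stem ends in a voiced consonant (*otjod*, *bimubez*).
*debot* — final consonant /t/ (voiceless) → -guz → *debotguz*.

debotguz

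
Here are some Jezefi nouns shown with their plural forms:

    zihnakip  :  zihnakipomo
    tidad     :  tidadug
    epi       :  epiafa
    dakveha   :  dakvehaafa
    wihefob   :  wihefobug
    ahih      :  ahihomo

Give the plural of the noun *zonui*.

zonuiafa

The pattern is voicing of the final sound: -omo when the stem ends in a voiceless consonant (*zihnakip*, *ahih*); -ug when the stem ends in a voiced consonant (*tidad*, *wihefob*); -afa when the stem ends in a vowel (*epi*, *dakveha*).
Since the final sound of *zonui* is /i/ (a vowel), it takes -afa, giving *zonuiafa*.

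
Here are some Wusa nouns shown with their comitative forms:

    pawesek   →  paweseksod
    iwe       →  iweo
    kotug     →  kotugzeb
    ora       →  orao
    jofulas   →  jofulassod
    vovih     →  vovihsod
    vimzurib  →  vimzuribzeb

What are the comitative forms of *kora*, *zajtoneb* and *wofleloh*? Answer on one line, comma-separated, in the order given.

korao, zajtonebzeb, woflelohsod

The suffix is conditioned by the final sound: -sod when the stem ends in a voiceless consonant (*pawesek*, *jofulas*, *vovih*); -zeb when the stem ends in a voiced consonant (*kotug*, *vimzurib*); -o when the stem ends in a vowel (*iwe*, *ora*).
*kora*: final sound = /a/, a vowel → -o → *korao*.
Since the final sound of *zajtoneb* is /b/ (a voiced consonant), it takes -zeb, giving *zajtonebzeb*.
*wofleloh* — final sound /h/ (a voiceless consonant) → -sod → *woflelohsod*.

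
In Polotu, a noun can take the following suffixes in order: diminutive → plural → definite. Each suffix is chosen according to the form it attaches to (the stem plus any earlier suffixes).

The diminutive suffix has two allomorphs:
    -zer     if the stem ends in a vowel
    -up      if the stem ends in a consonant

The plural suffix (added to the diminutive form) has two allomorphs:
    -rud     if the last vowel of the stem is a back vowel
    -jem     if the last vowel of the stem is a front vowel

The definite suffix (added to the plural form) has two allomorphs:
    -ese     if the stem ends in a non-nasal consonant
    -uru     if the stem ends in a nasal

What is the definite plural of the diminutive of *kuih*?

*kuih* — final sound /h/ (a consonant) → -up → *kuihup*.
The diminutive form *kuihup*: last vowel = /u/, a back vowel → -rud → *kuihuprud*.
The plural form *kuihuprud* — final consonant /d/ (non-nasal) → -ese → *kuihuprudese*.

kuihuprudese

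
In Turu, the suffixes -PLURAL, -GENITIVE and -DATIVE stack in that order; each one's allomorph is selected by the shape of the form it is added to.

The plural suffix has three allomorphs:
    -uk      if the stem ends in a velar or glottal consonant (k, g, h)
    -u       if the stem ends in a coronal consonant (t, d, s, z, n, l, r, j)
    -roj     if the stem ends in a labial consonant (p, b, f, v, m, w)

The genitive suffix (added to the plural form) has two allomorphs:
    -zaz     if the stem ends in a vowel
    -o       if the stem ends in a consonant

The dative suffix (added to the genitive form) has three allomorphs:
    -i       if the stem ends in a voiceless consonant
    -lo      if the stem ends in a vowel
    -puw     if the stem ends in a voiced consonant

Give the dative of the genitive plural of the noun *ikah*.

*ikah* — final consonant /h/ (velar/glottal) → -uk → *ikahuk*.
The plural form *ikahuk*: final sound = /k/, a consonant → -o → *ikahuko*.
The genitive form *ikahuko*: final sound = /o/, a vowel → -lo → *ikahukolo*.

ikahukolo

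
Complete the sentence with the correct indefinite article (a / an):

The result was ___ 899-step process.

The indefinite article is chosen by the initial *sound* of the following word, not its spelling.
The number *899* is spoken "eight hundred …", beginning with /eɪt/ — a vowel sound.
So the article is *an*: The result was an 899-step process.

an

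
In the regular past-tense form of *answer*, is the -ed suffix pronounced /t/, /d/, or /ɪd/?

/d/

The stem *answer* ends in a voiced sound other than /d/.
The -ed suffix is realized as /ɪd/ after /t, d/; as /t/ after other voiceless consonants; and as /d/ after other voiced sounds.
So -ed on *answer* is pronounced /d/.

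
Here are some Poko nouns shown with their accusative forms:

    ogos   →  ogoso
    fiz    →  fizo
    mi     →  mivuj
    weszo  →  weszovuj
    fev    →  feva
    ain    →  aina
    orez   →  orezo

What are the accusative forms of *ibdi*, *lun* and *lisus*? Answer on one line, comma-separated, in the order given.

ibdivuj, luna, lisuso

The alternation tracks the final sound of the stem — -o when the stem ends in a sibilant (*ogos*, *fiz*, *orez*); -a when the stem ends in a non-sibilant consonant (*fev*, *ain*); -vuj when the stem ends in a vowel (*mi*, *weszo*).
*ibdi*: final sound = /i/, a vowel → -vuj → *ibdivuj*.
The final sound of *lun* is /n/, which is a non-sibilant consonant, so the suffix is -a, giving *luna*.
*lisus*: final sound = /s/, a sibilant → -o → *lisuso*.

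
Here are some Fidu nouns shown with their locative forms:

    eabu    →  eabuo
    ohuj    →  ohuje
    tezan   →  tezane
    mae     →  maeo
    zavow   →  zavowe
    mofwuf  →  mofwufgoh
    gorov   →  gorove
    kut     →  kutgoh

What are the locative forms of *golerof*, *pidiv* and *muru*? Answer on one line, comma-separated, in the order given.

The alternation tracks the final sound of the stem — -goh when the stem ends in a voiceless consonant (*mofwuf*, *kut*); -e when the stem ends in a voiced consonant (*ohuj*, *tezan*, *zavow*, *gorov*); -o when the stem ends in a vowel (*eabu*, *mae*).
Since the final sound of *golerof* is /f/ (a voiceless consonant), it takes -goh, giving *golerofgoh*.
*pidiv* — final sound /v/ (a voiced consonant) → -e → *pidive*.
*muru*: final sound = /u/, a vowel → -o → *muruo*.

golerofgoh, pidive, muruo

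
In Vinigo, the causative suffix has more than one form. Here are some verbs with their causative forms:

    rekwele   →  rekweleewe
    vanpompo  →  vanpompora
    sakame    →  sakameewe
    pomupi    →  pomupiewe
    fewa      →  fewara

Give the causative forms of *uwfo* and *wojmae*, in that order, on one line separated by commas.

uwfora, wojmaeewe

Looking at the last vowel of each stem: -ewe when the last vowel of the stem is a front vowel (*rekwele*, *sakame*, *pomupi*); -ra when the last vowel of the stem is a back vowel (*vanpompo*, *fewa*).
Since the last vowel of *uwfo* is /o/ (a back vowel), it takes -ra, giving *uwfora*.
Since the last vowel of *wojmae* is /e/ (a front vowel), it takes -ewe, giving *wojmaeewe*.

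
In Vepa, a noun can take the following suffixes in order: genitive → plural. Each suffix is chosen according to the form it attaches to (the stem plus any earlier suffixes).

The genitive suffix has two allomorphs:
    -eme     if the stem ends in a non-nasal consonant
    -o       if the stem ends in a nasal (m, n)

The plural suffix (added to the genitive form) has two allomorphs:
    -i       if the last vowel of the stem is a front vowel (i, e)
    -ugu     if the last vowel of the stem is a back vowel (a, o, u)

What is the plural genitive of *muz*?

The final consonant of *muz* is /z/, which is non-nasal, so the genitive suffix is -eme, giving *muzeme*.
The genitive form *muzeme* — last vowel /e/ (a front vowel) → -i → *muzemei*.

muzemei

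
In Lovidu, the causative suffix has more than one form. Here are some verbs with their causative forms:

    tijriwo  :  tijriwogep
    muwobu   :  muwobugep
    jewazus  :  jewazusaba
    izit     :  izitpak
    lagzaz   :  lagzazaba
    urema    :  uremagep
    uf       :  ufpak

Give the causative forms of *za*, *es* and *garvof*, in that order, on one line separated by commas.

zagep, esaba, garvofpak

The alternation tracks the final sound of the stem — -aba when the stem ends in a sibilant (*jewazus*, *lagzaz*); -pak when the stem ends in a non-sibilant consonant (*izit*, *uf*); -gep when the stem ends in a vowel (*tijriwo*, *muwobu*, *urema*).
The final sound of *za* is /a/, which is a vowel, so the suffix is -gep, giving *zagep*.
*es*: final sound = /s/, a sibilant → -aba → *esaba*.
*garvof*: final sound = /f/, a non-sibilant consonant → -pak → *garvofpak*.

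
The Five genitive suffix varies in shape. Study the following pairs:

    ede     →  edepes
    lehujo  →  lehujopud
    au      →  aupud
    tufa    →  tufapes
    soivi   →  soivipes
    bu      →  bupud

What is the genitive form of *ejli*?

ejlipes

The pattern is rounding harmony: -pud when the last vowel of the stem is a rounded vowel (*lehujo*, *au*, *bu*); -pes when the last vowel of the stem is an unrounded vowel (*ede*, *tufa*, *soivi*).
*ejli* — last vowel /i/ (an unrounded vowel) → -pes → *ejlipes*.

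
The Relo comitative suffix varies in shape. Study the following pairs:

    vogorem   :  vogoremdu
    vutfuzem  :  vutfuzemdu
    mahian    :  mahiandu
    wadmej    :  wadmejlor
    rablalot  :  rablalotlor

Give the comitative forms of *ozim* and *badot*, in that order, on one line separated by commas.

ozimdu, badotlor

The suffix is conditioned by the final consonant: -du when the stem ends in a nasal (*vogorem*, *vutfuzem*, *mahian*); -lor when the stem ends in a non-nasal consonant (*wadmej*, *rablalot*).
*ozim*: final consonant = /m/, a nasal → -du → *ozimdu*.
Since the final consonant of *badot* is /t/ (non-nasal), it takes -lor, giving *badotlor*.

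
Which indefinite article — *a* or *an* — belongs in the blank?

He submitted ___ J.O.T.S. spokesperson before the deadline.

The indefinite article is chosen by the initial *sound* of the following word, not its spelling.
The initialism *J.O.T.S.* is read letter by letter; the first letter, J, is pronounced /dʒeɪ/, which begins with a consonant sound.
So the article is *a*: He submitted a J.O.T.S. spokesperson before the deadline.

a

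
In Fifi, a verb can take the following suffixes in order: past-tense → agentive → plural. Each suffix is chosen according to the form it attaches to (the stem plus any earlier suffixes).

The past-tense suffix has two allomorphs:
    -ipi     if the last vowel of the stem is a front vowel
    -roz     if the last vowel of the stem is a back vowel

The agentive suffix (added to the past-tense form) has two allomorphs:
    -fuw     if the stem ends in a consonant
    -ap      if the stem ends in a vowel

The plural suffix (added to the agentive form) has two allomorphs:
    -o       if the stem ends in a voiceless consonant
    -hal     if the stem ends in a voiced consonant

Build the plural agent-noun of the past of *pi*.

piipiapo

*pi* — last vowel /i/ (a front vowel) → -ipi → *piipi*.
The final sound of the past-tense form *piipi* is /i/, which is a vowel, so the agentive suffix is -ap, giving *piipiap*.
The final consonant of the agentive form *piipiap* is /p/, which is voiceless, so the plural suffix is -o, giving *piipiapo*.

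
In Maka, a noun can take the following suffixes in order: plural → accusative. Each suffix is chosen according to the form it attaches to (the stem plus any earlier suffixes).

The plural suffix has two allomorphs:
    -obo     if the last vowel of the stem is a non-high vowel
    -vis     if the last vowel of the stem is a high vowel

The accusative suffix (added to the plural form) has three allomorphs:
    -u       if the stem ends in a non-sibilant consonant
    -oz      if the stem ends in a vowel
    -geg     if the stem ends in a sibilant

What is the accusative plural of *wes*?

The last vowel of *wes* is /e/, which is a non-high vowel, so the plural suffix is -obo, giving *wesobo*.
The plural form *wesobo* — final sound /o/ (a vowel) → -oz → *wesobooz*.

wesobooz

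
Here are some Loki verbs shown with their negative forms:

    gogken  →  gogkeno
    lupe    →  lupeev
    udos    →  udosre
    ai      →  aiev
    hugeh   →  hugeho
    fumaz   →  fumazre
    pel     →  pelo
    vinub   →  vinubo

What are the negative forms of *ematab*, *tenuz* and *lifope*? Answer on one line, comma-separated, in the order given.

The pattern is sibilance of the final sound: -re when the stem ends in a sibilant (*udos*, *fumaz*); -o when the stem ends in a non-sibilant consonant (*gogken*, *hugeh*, *pel*, *vinub*); -ev when the stem ends in a vowel (*lupe*, *ai*).
*ematab*: final sound = /b/, a non-sibilant consonant → -o → *ematabo*.
The final sound of *tenuz* is /z/, which is a sibilant, so the suffix is -re, giving *tenuzre*.
Since the final sound of *lifope* is /e/ (a vowel), it takes -ev, giving *lifopeev*.

ematabo, tenuzre, lifopeev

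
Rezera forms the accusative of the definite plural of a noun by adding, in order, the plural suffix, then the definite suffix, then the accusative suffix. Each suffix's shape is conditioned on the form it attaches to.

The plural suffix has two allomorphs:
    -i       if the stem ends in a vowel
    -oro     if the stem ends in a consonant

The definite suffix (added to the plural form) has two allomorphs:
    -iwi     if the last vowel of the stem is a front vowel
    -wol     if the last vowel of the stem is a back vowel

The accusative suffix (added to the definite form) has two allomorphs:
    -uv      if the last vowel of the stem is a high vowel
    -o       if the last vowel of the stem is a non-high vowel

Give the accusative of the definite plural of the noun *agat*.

agatorowolo

The final sound of *agat* is /t/, which is a consonant, so the plural suffix is -oro, giving *agatoro*.
The plural form *agatoro* — last vowel /o/ (a back vowel) → -wol → *agatorowol*.
The definite form *agatorowol*: last vowel = /o/, a non-high vowel → -o → *agatorowolo*.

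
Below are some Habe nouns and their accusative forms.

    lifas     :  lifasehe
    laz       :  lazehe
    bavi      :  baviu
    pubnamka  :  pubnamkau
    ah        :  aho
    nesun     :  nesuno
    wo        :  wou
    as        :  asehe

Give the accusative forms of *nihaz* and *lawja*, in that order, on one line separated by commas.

nihazehe, lawjau

The alternation tracks the final sound of the stem — -ehe when the stem ends in a sibilant (*lifas*, *laz*, *as*); -o when the stem ends in a non-sibilant consonant (*ah*, *nesun*); -u when the stem ends in a vowel (*bavi*, *pubnamka*, *wo*).
*nihaz* — final sound /z/ (a sibilant) → -ehe → *nihazehe*.
Since the final sound of *lawja* is /a/ (a vowel), it takes -u, giving *lawjau*.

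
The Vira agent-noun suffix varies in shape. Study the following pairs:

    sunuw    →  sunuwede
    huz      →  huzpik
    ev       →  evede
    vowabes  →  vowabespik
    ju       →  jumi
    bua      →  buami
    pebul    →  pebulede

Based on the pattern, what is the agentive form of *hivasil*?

hivasilede

The suffix is conditioned by the final sound: -pik when the stem ends in a sibilant (*huz*, *vowabes*); -ede when the stem ends in a non-sibilant consonant (*sunuw*, *ev*, *pebul*); -mi when the stem ends in a vowel (*ju*, *bua*).
The final sound of *hivasil* is /l/, which is a non-sibilant consonant, so the suffix is -ede, giving *hivasilede*.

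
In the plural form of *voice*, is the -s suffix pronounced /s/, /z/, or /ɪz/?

/ɪz/

The stem *voice* ends in a sibilant (/s, z, ʃ, ʒ, tʃ, dʒ/).
The plural suffix surfaces as /ɪz/ after sibilants, /s/ after other voiceless consonants, and /z/ after other voiced sounds.
So the plural -s on *voice* is pronounced /ɪz/.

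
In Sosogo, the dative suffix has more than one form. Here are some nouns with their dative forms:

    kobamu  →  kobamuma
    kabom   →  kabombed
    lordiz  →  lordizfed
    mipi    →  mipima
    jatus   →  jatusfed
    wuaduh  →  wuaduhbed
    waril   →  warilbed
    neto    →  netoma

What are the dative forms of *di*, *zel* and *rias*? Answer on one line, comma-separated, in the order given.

The alternation tracks the final sound of the stem — -fed when the stem ends in a sibilant (*lordiz*, *jatus*); -bed when the stem ends in a non-sibilant consonant (*kabom*, *wuaduh*, *waril*); -ma when the stem ends in a vowel (*kobamu*, *mipi*, *neto*).
The final sound of *di* is /i/, which is a vowel, so the suffix is -ma, giving *dima*.
The final sound of *zel* is /l/, which is a non-sibilant consonant, so the suffix is -bed, giving *zelbed*.
Since the final sound of *rias* is /s/ (a sibilant), it takes -fed, giving *riasfed*.

dima, zelbed, riasfed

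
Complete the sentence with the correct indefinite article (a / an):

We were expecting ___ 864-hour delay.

an

The indefinite article is chosen by the initial *sound* of the following word, not its spelling.
The number *864* is spoken "eight hundred …", beginning with /eɪt/ — a vowel sound.
So the article is *an*: We were expecting an 864-hour delay.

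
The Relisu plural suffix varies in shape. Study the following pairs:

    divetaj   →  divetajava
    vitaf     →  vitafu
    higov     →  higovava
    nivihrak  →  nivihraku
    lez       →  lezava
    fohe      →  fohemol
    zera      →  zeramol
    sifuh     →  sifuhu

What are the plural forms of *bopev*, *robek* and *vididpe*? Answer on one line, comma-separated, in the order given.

The pattern is voicing of the final sound: -u when the stem ends in a voiceless consonant (*vitaf*, *nivihrak*, *sifuh*); -ava when the stem ends in a voiced consonant (*divetaj*, *higov*, *lez*); -mol when the stem ends in a vowel (*fohe*, *zera*).
Since the final sound of *bopev* is /v/ (a voiced consonant), it takes -ava, giving *bopevava*.
The final sound of *robek* is /k/, which is a voiceless consonant, so the suffix is -u, giving *robeku*.
The final sound of *vididpe* is /e/, which is a vowel, so the suffix is -mol, giving *vididpemol*.

bopevava, robeku, vididpemol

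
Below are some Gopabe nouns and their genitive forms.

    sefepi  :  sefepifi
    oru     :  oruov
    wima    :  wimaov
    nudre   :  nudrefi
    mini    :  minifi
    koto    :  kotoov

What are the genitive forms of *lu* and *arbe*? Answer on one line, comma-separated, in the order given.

luov, arbefi

Looking at the last vowel of each stem: -fi when the last vowel of the stem is a front vowel (*sefepi*, *nudre*, *mini*); -ov when the last vowel of the stem is a back vowel (*oru*, *wima*, *koto*).
*lu*: last vowel = /u/, a back vowel → -ov → *luov*.
The last vowel of *arbe* is /e/, which is a front vowel, so the suffix is -fi, giving *arbefi*.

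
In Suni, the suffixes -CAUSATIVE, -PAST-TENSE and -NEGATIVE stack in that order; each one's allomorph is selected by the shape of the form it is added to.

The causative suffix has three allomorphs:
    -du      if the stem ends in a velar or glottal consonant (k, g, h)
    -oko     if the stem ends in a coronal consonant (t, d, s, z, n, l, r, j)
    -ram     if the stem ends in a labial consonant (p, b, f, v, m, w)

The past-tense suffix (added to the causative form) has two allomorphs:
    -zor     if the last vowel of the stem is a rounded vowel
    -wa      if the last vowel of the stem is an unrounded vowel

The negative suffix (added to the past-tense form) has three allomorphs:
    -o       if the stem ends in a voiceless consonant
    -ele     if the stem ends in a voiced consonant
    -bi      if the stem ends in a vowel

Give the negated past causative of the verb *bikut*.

bikutokozorele

*bikut*: final consonant = /t/, coronal → -oko → *bikutoko*.
The last vowel of the causative form *bikutoko* is /o/, which is a rounded vowel, so the past-tense suffix is -zor, giving *bikutokozor*.
The past-tense form *bikutokozor*: final sound = /r/, a voiced consonant → -ele → *bikutokozorele*.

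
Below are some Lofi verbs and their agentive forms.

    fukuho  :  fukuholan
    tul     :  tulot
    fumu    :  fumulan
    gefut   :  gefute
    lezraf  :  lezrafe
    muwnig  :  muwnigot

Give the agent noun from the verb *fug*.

The pattern is voicing of the final sound: -e when the stem ends in a voiceless consonant (*gefut*, *lezraf*); -ot when the stem ends in a voiced consonant (*tul*, *muwnig*); -lan when the stem ends in a vowel (*fukuho*, *fumu*).
The final sound of *fug* is /g/, which is a voiced consonant, so the suffix is -ot, giving *fugot*.

fugot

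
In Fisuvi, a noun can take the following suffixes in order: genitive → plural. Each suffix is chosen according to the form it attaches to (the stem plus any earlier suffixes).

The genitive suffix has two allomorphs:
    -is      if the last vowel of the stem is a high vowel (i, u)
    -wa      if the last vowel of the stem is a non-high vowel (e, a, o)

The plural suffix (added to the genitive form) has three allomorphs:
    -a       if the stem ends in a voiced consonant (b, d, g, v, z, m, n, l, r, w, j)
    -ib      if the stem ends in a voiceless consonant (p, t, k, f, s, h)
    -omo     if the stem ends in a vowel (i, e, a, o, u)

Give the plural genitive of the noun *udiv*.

udivisib

*udiv* — last vowel /i/ (a high vowel) → -is → *udivis*.
Since the final sound of the genitive form *udivis* is /s/ (a voiceless consonant), it takes -ib, giving *udivisib*.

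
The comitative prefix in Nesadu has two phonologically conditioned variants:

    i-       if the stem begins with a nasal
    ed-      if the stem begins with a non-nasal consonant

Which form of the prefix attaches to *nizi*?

i-

The first consonant of *nizi* is /n/, which is a nasal, so the prefix is i-.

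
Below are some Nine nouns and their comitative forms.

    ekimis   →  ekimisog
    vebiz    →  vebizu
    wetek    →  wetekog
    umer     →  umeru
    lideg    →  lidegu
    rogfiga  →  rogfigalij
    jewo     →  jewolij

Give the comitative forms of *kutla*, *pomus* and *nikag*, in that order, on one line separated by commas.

kutlalij, pomusog, nikagu

The pattern is voicing of the final sound: -og when the stem ends in a voiceless consonant (*ekimis*, *wetek*); -u when the stem ends in a voiced consonant (*vebiz*, *umer*, *lideg*); -lij when the stem ends in a vowel (*rogfiga*, *jewo*).
Since the final sound of *kutla* is /a/ (a vowel), it takes -lij, giving *kutlalij*.
The final sound of *pomus* is /s/, which is a voiceless consonant, so the suffix is -og, giving *pomusog*.
The final sound of *nikag* is /g/, which is a voiced consonant, so the suffix is -u, giving *nikagu*.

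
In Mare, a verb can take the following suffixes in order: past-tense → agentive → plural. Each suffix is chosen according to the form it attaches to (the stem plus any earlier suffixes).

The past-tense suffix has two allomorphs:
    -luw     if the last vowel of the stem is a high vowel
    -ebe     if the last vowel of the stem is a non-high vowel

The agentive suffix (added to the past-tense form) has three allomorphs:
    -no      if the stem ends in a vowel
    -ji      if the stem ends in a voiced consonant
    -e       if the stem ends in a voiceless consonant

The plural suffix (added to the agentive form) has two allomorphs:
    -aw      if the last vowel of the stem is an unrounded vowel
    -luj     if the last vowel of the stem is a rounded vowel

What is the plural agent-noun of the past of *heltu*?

heltuluwjiaw

*heltu* — last vowel /u/ (a high vowel) → -luw → *heltuluw*.
The past-tense form *heltuluw*: final sound = /w/, a voiced consonant → -ji → *heltuluwji*.
Since the last vowel of the agentive form *heltuluwji* is /i/ (an unrounded vowel), it takes -aw, giving *heltuluwjiaw*.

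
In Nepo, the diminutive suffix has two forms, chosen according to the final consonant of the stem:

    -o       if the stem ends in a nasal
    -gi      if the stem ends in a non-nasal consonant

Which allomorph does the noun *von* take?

Since the final consonant of *von* is /n/ (a nasal), it takes -o.

-o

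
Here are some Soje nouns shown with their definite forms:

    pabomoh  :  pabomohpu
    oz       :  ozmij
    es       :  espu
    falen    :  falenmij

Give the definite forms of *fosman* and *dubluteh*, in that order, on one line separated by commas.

Looking at the final consonant of each stem: -pu when the stem ends in a voiceless consonant (*pabomoh*, *es*); -mij when the stem ends in a voiced consonant (*oz*, *falen*).
Since the final consonant of *fosman* is /n/ (voiced), it takes -mij, giving *fosmanmij*.
*dubluteh* — final consonant /h/ (voiceless) → -pu → *dublutehpu*.

fosmanmij, dublutehpu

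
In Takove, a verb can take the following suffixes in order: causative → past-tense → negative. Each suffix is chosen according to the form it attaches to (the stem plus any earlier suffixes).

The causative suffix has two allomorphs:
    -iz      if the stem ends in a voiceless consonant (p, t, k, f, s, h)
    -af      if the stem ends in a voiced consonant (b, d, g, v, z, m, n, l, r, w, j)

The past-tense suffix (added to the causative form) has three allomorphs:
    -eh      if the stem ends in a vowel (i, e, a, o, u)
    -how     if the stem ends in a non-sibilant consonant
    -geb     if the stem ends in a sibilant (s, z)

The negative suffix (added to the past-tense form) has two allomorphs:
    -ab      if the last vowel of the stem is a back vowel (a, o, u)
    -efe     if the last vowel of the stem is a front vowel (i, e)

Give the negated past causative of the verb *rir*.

The final consonant of *rir* is /r/, which is voiced, so the causative suffix is -af, giving *riraf*.
Since the final sound of the causative form *riraf* is /f/ (a non-sibilant consonant), it takes -how, giving *rirafhow*.
Since the last vowel of the past-tense form *rirafhow* is /o/ (a back vowel), it takes -ab, giving *rirafhowab*.

rirafhowab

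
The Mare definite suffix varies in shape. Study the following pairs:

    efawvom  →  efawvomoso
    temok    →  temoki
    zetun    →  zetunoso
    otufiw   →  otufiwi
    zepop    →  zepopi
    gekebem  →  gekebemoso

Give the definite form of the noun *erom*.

eromoso

Looking at the final consonant of each stem: -oso when the stem ends in a nasal (*efawvom*, *zetun*, *gekebem*); -i when the stem ends in a non-nasal consonant (*temok*, *otufiw*, *zepop*).
*erom*: final consonant = /m/, a nasal → -oso → *eromoso*.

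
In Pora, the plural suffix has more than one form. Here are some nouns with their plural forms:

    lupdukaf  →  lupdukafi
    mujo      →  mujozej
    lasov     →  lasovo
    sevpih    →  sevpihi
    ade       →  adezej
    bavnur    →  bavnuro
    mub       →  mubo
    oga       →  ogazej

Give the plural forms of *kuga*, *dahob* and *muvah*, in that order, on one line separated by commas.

The pattern is voicing of the final sound: -i when the stem ends in a voiceless consonant (*lupdukaf*, *sevpih*); -o when the stem ends in a voiced consonant (*lasov*, *bavnur*, *mub*); -zej when the stem ends in a vowel (*mujo*, *ade*, *oga*).
*kuga* — final sound /a/ (a vowel) → -zej → *kugazej*.
The final sound of *dahob* is /b/, which is a voiced consonant, so the suffix is -o, giving *dahobo*.
*muvah*: final sound = /h/, a voiceless consonant → -i → *muvahi*.

kugazej, dahobo, muvahi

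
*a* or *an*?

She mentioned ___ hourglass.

an

The indefinite article is chosen by the initial *sound* of the following word, not its spelling.
*hourglass* begins with the sound /aʊ/ (silent h) — a vowel sound.
So the article is *an*: She mentioned an hourglass.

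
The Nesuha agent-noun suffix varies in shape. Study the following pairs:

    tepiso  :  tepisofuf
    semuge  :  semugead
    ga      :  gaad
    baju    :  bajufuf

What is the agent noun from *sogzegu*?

The pattern is rounding harmony: -fuf when the last vowel of the stem is a rounded vowel (*tepiso*, *baju*); -ad when the last vowel of the stem is an unrounded vowel (*semuge*, *ga*).
Since the last vowel of *sogzegu* is /u/ (a rounded vowel), it takes -fuf, giving *sogzegufuf*.

sogzegufuf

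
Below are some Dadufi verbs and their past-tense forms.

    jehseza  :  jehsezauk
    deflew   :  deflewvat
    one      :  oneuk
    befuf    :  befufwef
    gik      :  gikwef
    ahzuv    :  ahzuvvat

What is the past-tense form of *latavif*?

The pattern is voicing of the final sound: -wef when the stem ends in a voiceless consonant (*befuf*, *gik*); -vat when the stem ends in a voiced consonant (*deflew*, *ahzuv*); -uk when the stem ends in a vowel (*jehseza*, *one*).
*latavif* — final sound /f/ (a voiceless consonant) → -wef → *latavifwef*.

latavifwef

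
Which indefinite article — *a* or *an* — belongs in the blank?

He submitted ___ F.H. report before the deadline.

The indefinite article is chosen by the initial *sound* of the following word, not its spelling.
The initialism *F.H.* is read letter by letter; the first letter, F, is pronounced /ɛf/, which begins with a vowel sound.
So the article is *an*: He submitted an F.H. report before the deadline.

an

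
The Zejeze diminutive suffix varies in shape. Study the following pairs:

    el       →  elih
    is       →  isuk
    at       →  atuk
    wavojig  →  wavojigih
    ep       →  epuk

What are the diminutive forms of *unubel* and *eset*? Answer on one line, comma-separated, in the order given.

unubelih, esetuk

The suffix is conditioned by the final consonant: -uk when the stem ends in a voiceless consonant (*is*, *at*, *ep*); -ih when the stem ends in a voiced consonant (*el*, *wavojig*).
*unubel*: final consonant = /l/, voiced → -ih → *unubelih*.
The final consonant of *eset* is /t/, which is voiceless, so the suffix is -uk, giving *esetuk*.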